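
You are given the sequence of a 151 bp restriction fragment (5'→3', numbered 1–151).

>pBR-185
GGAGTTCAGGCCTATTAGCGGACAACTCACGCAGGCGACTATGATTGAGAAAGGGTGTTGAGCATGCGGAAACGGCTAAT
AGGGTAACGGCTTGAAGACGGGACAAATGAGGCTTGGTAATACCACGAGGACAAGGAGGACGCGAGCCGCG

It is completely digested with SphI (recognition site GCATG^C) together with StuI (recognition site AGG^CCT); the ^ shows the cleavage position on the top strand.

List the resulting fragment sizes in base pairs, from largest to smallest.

85, 56, 10 bp

The SphI site (GCATGC) starts at position 62.
SphI cuts after base 5 of each site (before the last base), so after position 66.
The StuI site (AGGCCT) starts at position 8.
StuI cuts after base 3 of each site, so after position 10.
Combined cut positions: 10, 66.
Linear molecule, 2 cuts → 3 fragments:
  1–10 → 10 bp
  11–66 → 56 bp
  67–151 → 85 bp
Sorted largest to smallest: 85, 56, 10 bp.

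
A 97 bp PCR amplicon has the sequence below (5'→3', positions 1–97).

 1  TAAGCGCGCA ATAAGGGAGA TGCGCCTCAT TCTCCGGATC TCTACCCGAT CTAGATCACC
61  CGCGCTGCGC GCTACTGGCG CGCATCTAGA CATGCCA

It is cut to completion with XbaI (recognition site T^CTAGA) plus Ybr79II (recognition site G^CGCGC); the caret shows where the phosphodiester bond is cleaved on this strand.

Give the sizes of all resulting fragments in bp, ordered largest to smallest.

XbaI sites (TCTAGA) start at positions 50, 85.
XbaI cuts after the first base of each site, so after positions 50, 85.
Ybr79II sites (GCGCGC) start at positions 4, 67, 78.
Ybr79II cuts after the first base of each site, so after positions 4, 67, 78.
Combined cut positions: 4, 50, 67, 78, 85.
Linear molecule, 5 cuts → 6 fragments:
  1–4 → 4 bp
  5–50 → 46 bp
  51–67 → 17 bp
  68–78 → 11 bp
  79–85 → 7 bp
  86–97 → 12 bp
Sorted largest to smallest: 46, 17, 12, 11, 7, 4 bp.

46, 17, 12, 11, 7, 4 bp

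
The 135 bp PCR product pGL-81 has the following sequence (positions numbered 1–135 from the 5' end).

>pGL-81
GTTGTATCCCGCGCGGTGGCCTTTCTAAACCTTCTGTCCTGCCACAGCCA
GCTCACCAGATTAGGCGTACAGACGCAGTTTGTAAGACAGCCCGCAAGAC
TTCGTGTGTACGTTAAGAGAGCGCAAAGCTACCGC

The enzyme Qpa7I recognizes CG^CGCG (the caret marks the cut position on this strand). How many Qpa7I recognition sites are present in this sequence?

CGCGCG occurs starting at position 10.
Qpa7I cuts at 1 site.

1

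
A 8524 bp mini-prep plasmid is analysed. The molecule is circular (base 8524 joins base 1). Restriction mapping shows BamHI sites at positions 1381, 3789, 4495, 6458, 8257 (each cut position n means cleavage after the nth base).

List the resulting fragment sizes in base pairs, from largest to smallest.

2408, 1963, 1799, 1648, 706 bp

Circular molecule, 5 cuts → 5 fragments:
  3789 − 1381 = 2408 bp
  4495 − 3789 = 706 bp
  6458 − 4495 = 1963 bp
  8257 − 6458 = 1799 bp
  wrap: 8524 − 8257 + 1381 = 1648 bp
Sorted largest to smallest: 2408, 1963, 1799, 1648, 706 bp.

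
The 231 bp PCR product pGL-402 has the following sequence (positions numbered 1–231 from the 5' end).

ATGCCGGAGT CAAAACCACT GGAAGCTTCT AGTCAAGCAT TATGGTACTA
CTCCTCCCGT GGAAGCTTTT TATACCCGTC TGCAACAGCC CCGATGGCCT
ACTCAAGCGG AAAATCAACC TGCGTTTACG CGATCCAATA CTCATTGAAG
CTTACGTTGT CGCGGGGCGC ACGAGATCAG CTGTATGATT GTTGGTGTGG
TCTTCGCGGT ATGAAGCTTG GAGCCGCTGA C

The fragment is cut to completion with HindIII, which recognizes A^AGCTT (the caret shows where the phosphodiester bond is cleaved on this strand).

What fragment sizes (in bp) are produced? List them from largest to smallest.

HindIII sites (AAGCTT) start at positions 23, 63, 148, 214.
HindIII cuts after the first base of each site, so after positions 23, 63, 148, 214.
Linear molecule, 4 cuts → 5 fragments:
  1–23 → 23 bp
  24–63 → 40 bp
  64–148 → 85 bp
  149–214 → 66 bp
  215–231 → 17 bp
Sorted largest to smallest: 85, 66, 40, 23, 17 bp.

85, 66, 40, 23, 17 bp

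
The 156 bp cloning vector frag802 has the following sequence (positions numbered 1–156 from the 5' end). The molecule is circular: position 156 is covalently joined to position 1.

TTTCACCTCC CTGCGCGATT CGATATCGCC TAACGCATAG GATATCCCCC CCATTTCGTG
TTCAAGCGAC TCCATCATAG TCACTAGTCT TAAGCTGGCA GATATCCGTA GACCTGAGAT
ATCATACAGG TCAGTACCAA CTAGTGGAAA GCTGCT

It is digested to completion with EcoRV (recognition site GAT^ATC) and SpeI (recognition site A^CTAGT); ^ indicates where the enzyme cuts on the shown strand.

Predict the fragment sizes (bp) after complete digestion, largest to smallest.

EcoRV sites (GATATC) start at positions 22, 41, 101, 118.
EcoRV cuts after base 3 of each site, so after positions 24, 43, 103, 120.
SpeI sites (ACTAGT) start at positions 83, 140.
SpeI cuts after the first base of each site, so after positions 83, 140.
Combined cut positions: 24, 43, 83, 103, 120, 140.
Circular molecule, 6 cuts → 6 fragments:
  25–43 → 19 bp
  44–83 → 40 bp
  84–103 → 20 bp
  104–120 → 17 bp
  121–140 → 20 bp
  141–156 then 1–24 → 16 + 24 = 40 bp
Sorted largest to smallest: 40, 40, 20, 20, 19, 17 bp.

40, 40, 20, 20, 19, 17 bp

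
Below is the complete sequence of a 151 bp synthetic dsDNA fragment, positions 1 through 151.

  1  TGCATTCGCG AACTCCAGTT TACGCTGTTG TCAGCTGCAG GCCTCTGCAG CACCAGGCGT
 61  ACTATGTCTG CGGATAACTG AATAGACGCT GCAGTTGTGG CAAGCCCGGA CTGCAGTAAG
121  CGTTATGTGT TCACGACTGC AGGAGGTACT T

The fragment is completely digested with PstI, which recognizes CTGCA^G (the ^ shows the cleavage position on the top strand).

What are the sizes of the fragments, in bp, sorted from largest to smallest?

PstI sites (CTGCAG) start at positions 35, 45, 89, 111, 137.
PstI cuts after base 5 of each site (before the last base), so after positions 39, 49, 93, 115, 141.
Linear molecule, 5 cuts → 6 fragments:
  1–39 → 39 bp
  40–49 → 10 bp
  50–93 → 44 bp
  94–115 → 22 bp
  116–141 → 26 bp
  142–151 → 10 bp
Sorted largest to smallest: 44, 39, 26, 22, 10, 10 bp.

44, 39, 26, 22, 10, 10 bp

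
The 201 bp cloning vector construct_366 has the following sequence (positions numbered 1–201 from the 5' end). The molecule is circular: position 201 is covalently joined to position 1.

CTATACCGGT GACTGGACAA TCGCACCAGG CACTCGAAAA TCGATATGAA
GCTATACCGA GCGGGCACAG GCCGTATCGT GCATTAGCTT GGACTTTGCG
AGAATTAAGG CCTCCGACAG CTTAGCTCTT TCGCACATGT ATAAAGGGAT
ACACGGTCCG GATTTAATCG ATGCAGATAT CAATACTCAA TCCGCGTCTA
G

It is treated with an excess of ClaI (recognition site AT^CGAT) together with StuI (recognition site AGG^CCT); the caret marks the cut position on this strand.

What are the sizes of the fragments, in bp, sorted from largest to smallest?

ClaI sites (ATCGAT) start at positions 40, 167.
ClaI cuts after base 2 of each site, so after positions 41, 168.
The StuI site (AGGCCT) starts at position 108.
StuI cuts after base 3 of each site, so after position 110.
Combined cut positions: 41, 110, 168.
Circular molecule, 3 cuts → 3 fragments:
  42–110 → 69 bp
  111–168 → 58 bp
  169–201 then 1–41 → 33 + 41 = 74 bp
Sorted largest to smallest: 74, 69, 58 bp.

74, 69, 58 bp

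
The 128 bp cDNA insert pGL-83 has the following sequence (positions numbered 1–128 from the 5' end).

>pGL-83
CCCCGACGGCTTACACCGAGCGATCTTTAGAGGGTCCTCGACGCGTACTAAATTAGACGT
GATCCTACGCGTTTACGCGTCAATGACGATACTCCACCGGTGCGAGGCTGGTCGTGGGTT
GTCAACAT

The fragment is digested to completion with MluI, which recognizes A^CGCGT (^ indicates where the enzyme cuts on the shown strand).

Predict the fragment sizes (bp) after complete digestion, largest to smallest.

53, 41, 26, 8 bp

MluI sites (ACGCGT) start at positions 41, 67, 75.
MluI cuts after the first base of each site, so after positions 41, 67, 75.
Linear molecule, 3 cuts → 4 fragments:
  1–41 → 41 bp
  42–67 → 26 bp
  68–75 → 8 bp
  76–128 → 53 bp
Sorted largest to smallest: 53, 41, 26, 8 bp.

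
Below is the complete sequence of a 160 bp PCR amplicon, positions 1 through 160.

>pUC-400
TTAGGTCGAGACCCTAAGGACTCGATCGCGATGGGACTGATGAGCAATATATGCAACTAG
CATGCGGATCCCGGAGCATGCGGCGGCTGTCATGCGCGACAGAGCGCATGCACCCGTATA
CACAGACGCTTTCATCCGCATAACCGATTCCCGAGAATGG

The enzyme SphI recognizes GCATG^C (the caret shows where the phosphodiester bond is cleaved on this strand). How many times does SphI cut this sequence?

3

GCATGC occurs starting at positions 60, 76, 106.
SphI cuts at 3 sites.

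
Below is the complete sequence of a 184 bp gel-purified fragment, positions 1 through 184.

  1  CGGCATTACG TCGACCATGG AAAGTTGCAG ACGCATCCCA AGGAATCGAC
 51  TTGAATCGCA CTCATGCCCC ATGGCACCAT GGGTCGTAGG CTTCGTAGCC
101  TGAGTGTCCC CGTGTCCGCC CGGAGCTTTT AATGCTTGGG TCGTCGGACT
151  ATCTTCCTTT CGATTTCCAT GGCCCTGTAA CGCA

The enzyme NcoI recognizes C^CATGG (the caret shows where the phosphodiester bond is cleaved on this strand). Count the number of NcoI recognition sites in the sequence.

CCATGG occurs starting at positions 15, 69, 77, 167.
NcoI cuts at 4 sites.

4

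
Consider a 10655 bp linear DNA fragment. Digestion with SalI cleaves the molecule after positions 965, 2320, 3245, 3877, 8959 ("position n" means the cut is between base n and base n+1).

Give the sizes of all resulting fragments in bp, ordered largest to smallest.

5082, 1696, 1355, 965, 925, 632 bp

Linear molecule, 5 cuts → 6 fragments:
  965 − 0 = 965 bp
  2320 − 965 = 1355 bp
  3245 − 2320 = 925 bp
  3877 − 3245 = 632 bp
  8959 − 3877 = 5082 bp
  10655 − 8959 = 1696 bp
Sorted largest to smallest: 5082, 1696, 1355, 965, 925, 632 bp.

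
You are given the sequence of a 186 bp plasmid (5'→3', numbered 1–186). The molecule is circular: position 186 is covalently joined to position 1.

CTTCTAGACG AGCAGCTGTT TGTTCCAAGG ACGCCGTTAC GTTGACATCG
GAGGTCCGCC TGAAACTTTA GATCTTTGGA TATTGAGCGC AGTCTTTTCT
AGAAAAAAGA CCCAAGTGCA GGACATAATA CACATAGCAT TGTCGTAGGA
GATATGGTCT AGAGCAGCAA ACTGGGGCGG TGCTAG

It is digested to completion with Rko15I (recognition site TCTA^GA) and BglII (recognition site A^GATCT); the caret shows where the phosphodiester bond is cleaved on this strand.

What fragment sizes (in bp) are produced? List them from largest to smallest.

64, 60, 31, 31 bp

Rko15I sites (TCTAGA) start at positions 3, 98, 158.
Rko15I cuts after base 4 of each site, so after positions 6, 101, 161.
The BglII site (AGATCT) starts at position 70.
BglII cuts after the first base of each site, so after position 70.
Combined cut positions: 6, 70, 101, 161.
Circular molecule, 4 cuts → 4 fragments:
  7–70 → 64 bp
  71–101 → 31 bp
  102–161 → 60 bp
  162–186 then 1–6 → 25 + 6 = 31 bp
Sorted largest to smallest: 64, 60, 31, 31 bp.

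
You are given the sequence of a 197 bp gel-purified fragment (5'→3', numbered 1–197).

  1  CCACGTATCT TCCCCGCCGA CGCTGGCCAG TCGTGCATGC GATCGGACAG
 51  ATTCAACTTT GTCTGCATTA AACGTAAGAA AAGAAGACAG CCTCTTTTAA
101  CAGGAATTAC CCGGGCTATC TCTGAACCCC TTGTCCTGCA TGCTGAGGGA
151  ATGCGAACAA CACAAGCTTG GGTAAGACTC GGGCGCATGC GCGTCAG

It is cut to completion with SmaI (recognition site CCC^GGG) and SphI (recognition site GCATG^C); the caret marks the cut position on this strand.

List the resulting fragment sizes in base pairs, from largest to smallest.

The SmaI site (CCCGGG) starts at position 110.
SmaI cuts after base 3 of each site, so after position 112.
SphI sites (GCATGC) start at positions 35, 138, 185.
SphI cuts after base 5 of each site (before the last base), so after positions 39, 142, 189.
Combined cut positions: 39, 112, 142, 189.
Linear molecule, 4 cuts → 5 fragments:
  1–39 → 39 bp
  40–112 → 73 bp
  113–142 → 30 bp
  143–189 → 47 bp
  190–197 → 8 bp
Sorted largest to smallest: 73, 47, 39, 30, 8 bp.

73, 47, 39, 30, 8 bp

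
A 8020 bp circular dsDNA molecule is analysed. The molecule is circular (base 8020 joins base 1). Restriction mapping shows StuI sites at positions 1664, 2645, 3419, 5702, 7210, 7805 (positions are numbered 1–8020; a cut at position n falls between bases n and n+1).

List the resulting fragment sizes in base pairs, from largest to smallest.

2283, 1879, 1508, 981, 774, 595 bp

Circular molecule, 6 cuts → 6 fragments:
  2645 − 1664 = 981 bp
  3419 − 2645 = 774 bp
  5702 − 3419 = 2283 bp
  7210 − 5702 = 1508 bp
  7805 − 7210 = 595 bp
  wrap: 8020 − 7805 + 1664 = 1879 bp
Sorted largest to smallest: 2283, 1879, 1508, 981, 774, 595 bp.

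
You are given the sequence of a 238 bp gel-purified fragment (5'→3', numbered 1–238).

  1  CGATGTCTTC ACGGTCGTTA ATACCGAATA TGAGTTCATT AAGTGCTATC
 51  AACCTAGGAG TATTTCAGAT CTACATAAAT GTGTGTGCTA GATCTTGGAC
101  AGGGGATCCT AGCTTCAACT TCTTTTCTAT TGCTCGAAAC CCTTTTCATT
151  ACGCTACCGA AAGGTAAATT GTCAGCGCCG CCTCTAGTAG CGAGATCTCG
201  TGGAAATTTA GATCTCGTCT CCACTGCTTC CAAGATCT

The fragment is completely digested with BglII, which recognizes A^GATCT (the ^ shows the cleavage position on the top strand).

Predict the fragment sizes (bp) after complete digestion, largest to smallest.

BglII sites (AGATCT) start at positions 67, 90, 193, 210, 233.
BglII cuts after the first base of each site, so after positions 67, 90, 193, 210, 233.
Linear molecule, 5 cuts → 6 fragments:
  1–67 → 67 bp
  68–90 → 23 bp
  91–193 → 103 bp
  194–210 → 17 bp
  211–233 → 23 bp
  234–238 → 5 bp
Sorted largest to smallest: 103, 67, 23, 23, 17, 5 bp.

103, 67, 23, 23, 17, 5 bp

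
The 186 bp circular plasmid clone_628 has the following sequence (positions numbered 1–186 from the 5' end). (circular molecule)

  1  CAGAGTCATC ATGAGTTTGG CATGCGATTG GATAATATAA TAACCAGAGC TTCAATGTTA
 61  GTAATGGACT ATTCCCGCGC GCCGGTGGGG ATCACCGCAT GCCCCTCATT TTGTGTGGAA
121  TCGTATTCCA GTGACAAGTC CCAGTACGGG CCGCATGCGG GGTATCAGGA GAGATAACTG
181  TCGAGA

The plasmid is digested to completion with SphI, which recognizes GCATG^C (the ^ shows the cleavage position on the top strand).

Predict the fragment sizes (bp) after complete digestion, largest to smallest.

77, 56, 53 bp

SphI sites (GCATGC) start at positions 20, 97, 153.
SphI cuts after base 5 of each site (before the last base), so after positions 24, 101, 157.
Circular molecule, 3 cuts → 3 fragments:
  25–101 → 77 bp
  102–157 → 56 bp
  158–186 then 1–24 → 29 + 24 = 53 bp
Sorted largest to smallest: 77, 56, 53 bp.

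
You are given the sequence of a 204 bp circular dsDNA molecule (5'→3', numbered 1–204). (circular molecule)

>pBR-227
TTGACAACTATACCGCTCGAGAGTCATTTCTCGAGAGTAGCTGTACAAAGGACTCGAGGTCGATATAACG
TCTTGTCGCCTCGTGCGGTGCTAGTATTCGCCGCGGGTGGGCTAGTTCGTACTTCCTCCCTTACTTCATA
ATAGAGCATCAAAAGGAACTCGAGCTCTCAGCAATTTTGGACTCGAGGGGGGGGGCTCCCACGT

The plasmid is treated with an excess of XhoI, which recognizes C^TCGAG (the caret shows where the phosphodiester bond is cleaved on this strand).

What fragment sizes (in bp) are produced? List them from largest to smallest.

106, 38, 23, 23, 14 bp

XhoI sites (CTCGAG) start at positions 16, 30, 53, 159, 182.
XhoI cuts after the first base of each site, so after positions 16, 30, 53, 159, 182.
Circular molecule, 5 cuts → 5 fragments:
  17–30 → 14 bp
  31–53 → 23 bp
  54–159 → 106 bp
  160–182 → 23 bp
  183–204 then 1–16 → 22 + 16 = 38 bp
Sorted largest to smallest: 106, 38, 23, 23, 14 bp.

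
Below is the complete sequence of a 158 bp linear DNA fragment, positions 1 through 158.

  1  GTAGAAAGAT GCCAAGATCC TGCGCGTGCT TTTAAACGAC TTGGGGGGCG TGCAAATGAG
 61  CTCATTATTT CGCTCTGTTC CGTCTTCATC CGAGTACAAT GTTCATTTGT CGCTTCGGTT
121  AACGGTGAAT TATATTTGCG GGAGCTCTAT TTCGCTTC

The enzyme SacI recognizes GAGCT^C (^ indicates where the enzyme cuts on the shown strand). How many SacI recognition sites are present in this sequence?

2

GAGCTC occurs starting at positions 58, 142.
SacI cuts at 2 sites.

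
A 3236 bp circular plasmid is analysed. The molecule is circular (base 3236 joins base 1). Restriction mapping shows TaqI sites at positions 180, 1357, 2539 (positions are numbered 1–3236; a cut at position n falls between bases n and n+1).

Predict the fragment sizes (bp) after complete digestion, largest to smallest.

Circular molecule, 3 cuts → 3 fragments:
  1357 − 180 = 1177 bp
  2539 − 1357 = 1182 bp
  wrap: 3236 − 2539 + 180 = 877 bp
Sorted largest to smallest: 1182, 1177, 877 bp.

1182, 1177, 877 bp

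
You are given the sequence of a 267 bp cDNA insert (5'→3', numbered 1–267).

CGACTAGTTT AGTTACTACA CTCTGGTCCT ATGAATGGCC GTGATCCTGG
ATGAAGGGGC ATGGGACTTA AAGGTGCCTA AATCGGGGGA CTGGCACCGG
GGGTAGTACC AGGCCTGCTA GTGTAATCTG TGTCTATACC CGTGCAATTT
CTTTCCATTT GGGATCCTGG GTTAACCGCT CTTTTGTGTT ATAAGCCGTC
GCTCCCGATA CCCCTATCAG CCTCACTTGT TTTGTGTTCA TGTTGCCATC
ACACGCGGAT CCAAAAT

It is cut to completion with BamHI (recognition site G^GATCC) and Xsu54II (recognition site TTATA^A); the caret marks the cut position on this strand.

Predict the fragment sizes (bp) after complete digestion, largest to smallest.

BamHI sites (GGATCC) start at positions 162, 257.
BamHI cuts after the first base of each site, so after positions 162, 257.
The Xsu54II site (TTATAA) starts at position 189.
Xsu54II cuts after base 5 of each site (before the last base), so after position 193.
Combined cut positions: 162, 193, 257.
Linear molecule, 3 cuts → 4 fragments:
  1–162 → 162 bp
  163–193 → 31 bp
  194–257 → 64 bp
  258–267 → 10 bp
Sorted largest to smallest: 162, 64, 31, 10 bp.

162, 64, 31, 10 bp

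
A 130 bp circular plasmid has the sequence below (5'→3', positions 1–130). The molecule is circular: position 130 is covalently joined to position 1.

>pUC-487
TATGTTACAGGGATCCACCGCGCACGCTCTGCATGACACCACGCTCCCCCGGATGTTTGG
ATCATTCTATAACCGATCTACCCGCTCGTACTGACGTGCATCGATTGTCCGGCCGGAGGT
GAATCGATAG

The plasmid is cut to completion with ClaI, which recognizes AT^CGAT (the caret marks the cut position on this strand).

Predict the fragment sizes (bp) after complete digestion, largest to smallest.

ClaI sites (ATCGAT) start at positions 100, 123.
ClaI cuts after base 2 of each site, so after positions 101, 124.
Circular molecule, 2 cuts → 2 fragments:
  102–124 → 23 bp
  125–130 then 1–101 → 6 + 101 = 107 bp
Sorted largest to smallest: 107, 23 bp.

107, 23 bp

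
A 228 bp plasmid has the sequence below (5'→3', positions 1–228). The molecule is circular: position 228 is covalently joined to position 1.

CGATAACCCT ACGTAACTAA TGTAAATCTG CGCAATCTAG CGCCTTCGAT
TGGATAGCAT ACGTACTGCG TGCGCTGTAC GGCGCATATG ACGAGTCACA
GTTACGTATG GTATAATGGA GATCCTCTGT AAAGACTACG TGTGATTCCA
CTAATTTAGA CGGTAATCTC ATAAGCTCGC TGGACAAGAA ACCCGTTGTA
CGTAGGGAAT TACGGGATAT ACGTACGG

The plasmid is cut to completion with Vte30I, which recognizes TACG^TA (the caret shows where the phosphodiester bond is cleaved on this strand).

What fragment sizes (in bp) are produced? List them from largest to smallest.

Vte30I sites (TACGTA) start at positions 10, 60, 103, 199, 220.
Vte30I cuts after base 4 of each site, so after positions 13, 63, 106, 202, 223.
Circular molecule, 5 cuts → 5 fragments:
  14–63 → 50 bp
  64–106 → 43 bp
  107–202 → 96 bp
  203–223 → 21 bp
  224–228 then 1–13 → 5 + 13 = 18 bp
Sorted largest to smallest: 96, 50, 43, 21, 18 bp.

96, 50, 43, 21, 18 bp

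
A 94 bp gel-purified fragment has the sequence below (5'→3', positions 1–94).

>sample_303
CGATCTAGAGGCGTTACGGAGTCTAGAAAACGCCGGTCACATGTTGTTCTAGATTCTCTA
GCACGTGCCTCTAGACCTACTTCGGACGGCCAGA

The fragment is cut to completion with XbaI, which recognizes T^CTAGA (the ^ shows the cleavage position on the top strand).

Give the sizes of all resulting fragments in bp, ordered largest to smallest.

XbaI sites (TCTAGA) start at positions 4, 22, 48, 70.
XbaI cuts after the first base of each site, so after positions 4, 22, 48, 70.
Linear molecule, 4 cuts → 5 fragments:
  1–4 → 4 bp
  5–22 → 18 bp
  23–48 → 26 bp
  49–70 → 22 bp
  71–94 → 24 bp
Sorted largest to smallest: 26, 24, 22, 18, 4 bp.

26, 24, 22, 18, 4 bp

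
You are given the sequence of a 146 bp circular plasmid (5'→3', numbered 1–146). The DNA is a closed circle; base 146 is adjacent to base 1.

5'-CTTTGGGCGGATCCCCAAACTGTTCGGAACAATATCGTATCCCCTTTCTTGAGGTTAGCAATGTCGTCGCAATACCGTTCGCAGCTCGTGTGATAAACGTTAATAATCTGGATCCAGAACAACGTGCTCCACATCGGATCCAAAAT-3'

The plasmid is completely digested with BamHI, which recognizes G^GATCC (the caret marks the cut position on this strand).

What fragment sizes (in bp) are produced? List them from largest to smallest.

101, 26, 19 bp

BamHI sites (GGATCC) start at positions 9, 110, 136.
BamHI cuts after the first base of each site, so after positions 9, 110, 136.
Circular molecule, 3 cuts → 3 fragments:
  10–110 → 101 bp
  111–136 → 26 bp
  137–146 then 1–9 → 10 + 9 = 19 bp
Sorted largest to smallest: 101, 26, 19 bp.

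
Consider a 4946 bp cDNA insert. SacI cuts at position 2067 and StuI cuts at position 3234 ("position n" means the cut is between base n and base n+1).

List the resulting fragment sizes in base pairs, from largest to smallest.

2067, 1712, 1167 bp

Combined cut positions (sorted): 2067, 3234.
Linear molecule, 2 cuts → 3 fragments:
  2067 − 0 = 2067 bp
  3234 − 2067 = 1167 bp
  4946 − 3234 = 1712 bp
Sorted largest to smallest: 2067, 1712, 1167 bp.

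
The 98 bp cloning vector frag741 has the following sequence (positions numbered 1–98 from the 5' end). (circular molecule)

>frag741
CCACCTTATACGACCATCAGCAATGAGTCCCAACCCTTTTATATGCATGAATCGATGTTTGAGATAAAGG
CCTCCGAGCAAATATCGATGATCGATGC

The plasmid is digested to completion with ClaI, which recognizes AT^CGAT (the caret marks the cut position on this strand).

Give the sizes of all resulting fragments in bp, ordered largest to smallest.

ClaI sites (ATCGAT) start at positions 51, 84, 91.
ClaI cuts after base 2 of each site, so after positions 52, 85, 92.
Circular molecule, 3 cuts → 3 fragments:
  53–85 → 33 bp
  86–92 → 7 bp
  93–98 then 1–52 → 6 + 52 = 58 bp
Sorted largest to smallest: 58, 33, 7 bp.

58, 33, 7 bp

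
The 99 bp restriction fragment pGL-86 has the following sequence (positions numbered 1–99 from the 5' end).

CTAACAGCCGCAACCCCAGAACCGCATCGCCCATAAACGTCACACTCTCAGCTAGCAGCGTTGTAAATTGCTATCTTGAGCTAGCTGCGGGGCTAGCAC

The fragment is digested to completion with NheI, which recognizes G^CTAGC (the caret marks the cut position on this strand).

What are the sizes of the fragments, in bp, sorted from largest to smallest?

NheI sites (GCTAGC) start at positions 51, 80, 92.
NheI cuts after the first base of each site, so after positions 51, 80, 92.
Linear molecule, 3 cuts → 4 fragments:
  1–51 → 51 bp
  52–80 → 29 bp
  81–92 → 12 bp
  93–99 → 7 bp
Sorted largest to smallest: 51, 29, 12, 7 bp.

51, 29, 12, 7 bp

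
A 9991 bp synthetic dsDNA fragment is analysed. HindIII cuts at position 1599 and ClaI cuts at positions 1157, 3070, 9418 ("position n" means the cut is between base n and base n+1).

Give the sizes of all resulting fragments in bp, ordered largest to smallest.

Combined cut positions (sorted): 1157, 1599, 3070, 9418.
Linear molecule, 4 cuts → 5 fragments:
  1157 − 0 = 1157 bp
  1599 − 1157 = 442 bp
  3070 − 1599 = 1471 bp
  9418 − 3070 = 6348 bp
  9991 − 9418 = 573 bp
Sorted largest to smallest: 6348, 1471, 1157, 573, 442 bp.

6348, 1471, 1157, 573, 442 bp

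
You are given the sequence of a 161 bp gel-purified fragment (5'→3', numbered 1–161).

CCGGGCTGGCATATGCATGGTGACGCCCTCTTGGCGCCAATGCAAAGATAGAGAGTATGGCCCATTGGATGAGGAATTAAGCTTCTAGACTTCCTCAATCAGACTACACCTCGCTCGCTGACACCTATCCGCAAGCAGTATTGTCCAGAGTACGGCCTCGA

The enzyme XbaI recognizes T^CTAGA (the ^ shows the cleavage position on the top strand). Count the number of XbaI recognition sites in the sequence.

1

TCTAGA occurs starting at position 84.
XbaI cuts at 1 site.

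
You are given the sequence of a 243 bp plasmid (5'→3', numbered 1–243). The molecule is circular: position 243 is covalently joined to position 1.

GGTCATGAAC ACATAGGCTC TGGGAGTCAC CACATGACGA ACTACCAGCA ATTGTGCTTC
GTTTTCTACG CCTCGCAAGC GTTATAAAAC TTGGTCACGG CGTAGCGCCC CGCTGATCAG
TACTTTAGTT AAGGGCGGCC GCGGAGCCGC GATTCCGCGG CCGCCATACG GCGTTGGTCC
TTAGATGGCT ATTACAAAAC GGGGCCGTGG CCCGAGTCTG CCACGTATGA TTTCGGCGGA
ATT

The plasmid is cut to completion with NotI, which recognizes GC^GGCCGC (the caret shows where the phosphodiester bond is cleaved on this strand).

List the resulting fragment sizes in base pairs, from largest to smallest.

221, 22 bp

NotI sites (GCGGCCGC) start at positions 135, 157.
NotI cuts after base 2 of each site, so after positions 136, 158.
Circular molecule, 2 cuts → 2 fragments:
  137–158 → 22 bp
  159–243 then 1–136 → 85 + 136 = 221 bp
Sorted largest to smallest: 221, 22 bp.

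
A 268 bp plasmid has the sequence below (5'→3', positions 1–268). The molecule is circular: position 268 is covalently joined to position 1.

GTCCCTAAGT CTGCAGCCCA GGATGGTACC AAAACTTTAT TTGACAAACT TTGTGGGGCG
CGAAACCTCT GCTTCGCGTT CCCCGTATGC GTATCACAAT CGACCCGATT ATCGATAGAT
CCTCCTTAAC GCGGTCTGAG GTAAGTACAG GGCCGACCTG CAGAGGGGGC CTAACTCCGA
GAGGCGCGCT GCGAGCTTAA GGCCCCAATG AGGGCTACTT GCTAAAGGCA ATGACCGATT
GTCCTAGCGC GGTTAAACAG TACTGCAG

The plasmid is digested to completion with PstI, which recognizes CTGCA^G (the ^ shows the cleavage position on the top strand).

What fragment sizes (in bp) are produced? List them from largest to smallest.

PstI sites (CTGCAG) start at positions 11, 158, 263.
PstI cuts after base 5 of each site (before the last base), so after positions 15, 162, 267.
Circular molecule, 3 cuts → 3 fragments:
  16–162 → 147 bp
  163–267 → 105 bp
  268–268 then 1–15 → 1 + 15 = 16 bp
Sorted largest to smallest: 147, 105, 16 bp.

147, 105, 16 bp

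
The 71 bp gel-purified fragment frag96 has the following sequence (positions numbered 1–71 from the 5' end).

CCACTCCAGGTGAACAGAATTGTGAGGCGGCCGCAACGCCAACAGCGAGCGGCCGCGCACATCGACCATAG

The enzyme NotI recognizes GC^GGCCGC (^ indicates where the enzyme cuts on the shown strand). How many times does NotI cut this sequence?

GCGGCCGC occurs starting at positions 27, 49.
NotI cuts at 2 sites.

2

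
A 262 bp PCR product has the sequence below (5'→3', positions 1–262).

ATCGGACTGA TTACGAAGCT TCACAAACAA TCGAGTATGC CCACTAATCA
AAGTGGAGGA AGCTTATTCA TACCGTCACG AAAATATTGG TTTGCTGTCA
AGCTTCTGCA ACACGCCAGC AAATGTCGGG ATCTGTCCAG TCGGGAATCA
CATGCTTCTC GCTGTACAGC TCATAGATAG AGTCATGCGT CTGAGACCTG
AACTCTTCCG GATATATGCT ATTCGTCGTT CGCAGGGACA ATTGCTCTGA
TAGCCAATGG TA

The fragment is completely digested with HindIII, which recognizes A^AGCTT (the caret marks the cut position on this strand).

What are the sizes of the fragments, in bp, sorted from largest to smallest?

HindIII sites (AAGCTT) start at positions 16, 60, 100.
HindIII cuts after the first base of each site, so after positions 16, 60, 100.
Linear molecule, 3 cuts → 4 fragments:
  1–16 → 16 bp
  17–60 → 44 bp
  61–100 → 40 bp
  101–262 → 162 bp
Sorted largest to smallest: 162, 44, 40, 16 bp.

162, 44, 40, 16 bp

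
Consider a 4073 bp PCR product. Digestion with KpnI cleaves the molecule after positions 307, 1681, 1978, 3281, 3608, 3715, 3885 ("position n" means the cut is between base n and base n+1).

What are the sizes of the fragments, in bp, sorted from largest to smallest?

Linear molecule, 7 cuts → 8 fragments:
  307 − 0 = 307 bp
  1681 − 307 = 1374 bp
  1978 − 1681 = 297 bp
  3281 − 1978 = 1303 bp
  3608 − 3281 = 327 bp
  3715 − 3608 = 107 bp
  3885 − 3715 = 170 bp
  4073 − 3885 = 188 bp
Sorted largest to smallest: 1374, 1303, 327, 307, 297, 188, 170, 107 bp.

1374, 1303, 327, 307, 297, 188, 170, 107 bp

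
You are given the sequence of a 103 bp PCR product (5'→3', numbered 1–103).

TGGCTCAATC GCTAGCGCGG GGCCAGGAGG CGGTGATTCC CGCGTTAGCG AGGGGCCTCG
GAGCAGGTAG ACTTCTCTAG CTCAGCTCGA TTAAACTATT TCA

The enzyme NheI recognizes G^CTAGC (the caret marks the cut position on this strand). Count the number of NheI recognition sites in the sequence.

GCTAGC occurs starting at position 11.
NheI cuts at 1 site.

1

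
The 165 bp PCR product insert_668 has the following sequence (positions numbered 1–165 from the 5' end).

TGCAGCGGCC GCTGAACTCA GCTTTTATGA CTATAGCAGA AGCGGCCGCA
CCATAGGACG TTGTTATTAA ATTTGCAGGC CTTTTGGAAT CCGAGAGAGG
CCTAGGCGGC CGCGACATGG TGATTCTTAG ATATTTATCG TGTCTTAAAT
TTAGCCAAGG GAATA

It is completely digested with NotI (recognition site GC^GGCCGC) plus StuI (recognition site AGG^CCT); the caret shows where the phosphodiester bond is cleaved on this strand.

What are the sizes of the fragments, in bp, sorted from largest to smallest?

58, 37, 36, 21, 7, 6 bp

NotI sites (GCGGCCGC) start at positions 5, 42, 106.
NotI cuts after base 2 of each site, so after positions 6, 43, 107.
StuI sites (AGGCCT) start at positions 77, 98.
StuI cuts after base 3 of each site, so after positions 79, 100.
Combined cut positions: 6, 43, 79, 100, 107.
Linear molecule, 5 cuts → 6 fragments:
  1–6 → 6 bp
  7–43 → 37 bp
  44–79 → 36 bp
  80–100 → 21 bp
  101–107 → 7 bp
  108–165 → 58 bp
Sorted largest to smallest: 58, 37, 36, 21, 7, 6 bp.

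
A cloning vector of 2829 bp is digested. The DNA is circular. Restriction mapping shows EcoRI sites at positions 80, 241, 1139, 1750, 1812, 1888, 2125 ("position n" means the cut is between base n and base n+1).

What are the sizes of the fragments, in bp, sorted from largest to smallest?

898, 784, 611, 237, 161, 76, 62 bp

Circular molecule, 7 cuts → 7 fragments:
  241 − 80 = 161 bp
  1139 − 241 = 898 bp
  1750 − 1139 = 611 bp
  1812 − 1750 = 62 bp
  1888 − 1812 = 76 bp
  2125 − 1888 = 237 bp
  wrap: 2829 − 2125 + 80 = 784 bp
Sorted largest to smallest: 898, 784, 611, 237, 161, 76, 62 bp.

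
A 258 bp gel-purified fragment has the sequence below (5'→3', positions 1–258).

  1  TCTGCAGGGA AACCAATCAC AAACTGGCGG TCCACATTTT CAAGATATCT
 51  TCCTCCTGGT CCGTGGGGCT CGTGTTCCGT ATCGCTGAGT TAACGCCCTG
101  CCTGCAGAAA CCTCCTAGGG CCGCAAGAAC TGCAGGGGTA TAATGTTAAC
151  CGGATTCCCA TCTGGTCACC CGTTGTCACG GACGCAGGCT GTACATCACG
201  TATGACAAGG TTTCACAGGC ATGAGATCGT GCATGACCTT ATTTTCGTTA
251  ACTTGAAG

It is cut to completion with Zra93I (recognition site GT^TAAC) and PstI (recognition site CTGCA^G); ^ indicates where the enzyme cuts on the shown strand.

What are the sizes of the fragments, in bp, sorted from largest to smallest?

102, 84, 28, 16, 12, 10, 6 bp

Zra93I sites (GTTAAC) start at positions 89, 145, 247.
Zra93I cuts after base 2 of each site, so after positions 90, 146, 248.
PstI sites (CTGCAG) start at positions 2, 102, 130.
PstI cuts after base 5 of each site (before the last base), so after positions 6, 106, 134.
Combined cut positions: 6, 90, 106, 134, 146, 248.
Linear molecule, 6 cuts → 7 fragments:
  1–6 → 6 bp
  7–90 → 84 bp
  91–106 → 16 bp
  107–134 → 28 bp
  135–146 → 12 bp
  147–248 → 102 bp
  249–258 → 10 bp
Sorted largest to smallest: 102, 84, 28, 16, 12, 10, 6 bp.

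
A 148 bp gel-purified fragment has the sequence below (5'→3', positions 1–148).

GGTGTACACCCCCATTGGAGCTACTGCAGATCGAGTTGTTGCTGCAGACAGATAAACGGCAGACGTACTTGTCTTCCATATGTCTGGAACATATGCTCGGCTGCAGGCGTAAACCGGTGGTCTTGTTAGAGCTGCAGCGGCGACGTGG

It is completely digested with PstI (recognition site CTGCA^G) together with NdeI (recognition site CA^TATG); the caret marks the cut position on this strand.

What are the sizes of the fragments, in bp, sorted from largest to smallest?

PstI sites (CTGCAG) start at positions 24, 42, 101, 132.
PstI cuts after base 5 of each site (before the last base), so after positions 28, 46, 105, 136.
NdeI sites (CATATG) start at positions 77, 90.
NdeI cuts after base 2 of each site, so after positions 78, 91.
Combined cut positions: 28, 46, 78, 91, 105, 136.
Linear molecule, 6 cuts → 7 fragments:
  1–28 → 28 bp
  29–46 → 18 bp
  47–78 → 32 bp
  79–91 → 13 bp
  92–105 → 14 bp
  106–136 → 31 bp
  137–148 → 12 bp
Sorted largest to smallest: 32, 31, 28, 18, 14, 13, 12 bp.

32, 31, 28, 18, 14, 13, 12 bp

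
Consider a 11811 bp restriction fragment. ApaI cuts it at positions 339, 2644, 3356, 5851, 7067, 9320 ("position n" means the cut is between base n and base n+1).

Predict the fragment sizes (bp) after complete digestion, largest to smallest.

Linear molecule, 6 cuts → 7 fragments:
  339 − 0 = 339 bp
  2644 − 339 = 2305 bp
  3356 − 2644 = 712 bp
  5851 − 3356 = 2495 bp
  7067 − 5851 = 1216 bp
  9320 − 7067 = 2253 bp
  11811 − 9320 = 2491 bp
Sorted largest to smallest: 2495, 2491, 2305, 2253, 1216, 712, 339 bp.

2495, 2491, 2305, 2253, 1216, 712, 339 bp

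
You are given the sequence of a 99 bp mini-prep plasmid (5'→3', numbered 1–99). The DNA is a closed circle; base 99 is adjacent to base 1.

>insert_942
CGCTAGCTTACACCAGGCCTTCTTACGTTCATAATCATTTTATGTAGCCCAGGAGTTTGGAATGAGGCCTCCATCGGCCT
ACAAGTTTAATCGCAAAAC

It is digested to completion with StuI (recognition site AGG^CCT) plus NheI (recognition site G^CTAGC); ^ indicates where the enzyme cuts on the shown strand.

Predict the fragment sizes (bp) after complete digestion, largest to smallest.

StuI sites (AGGCCT) start at positions 15, 65.
StuI cuts after base 3 of each site, so after positions 17, 67.
The NheI site (GCTAGC) starts at position 2.
NheI cuts after the first base of each site, so after position 2.
Combined cut positions: 2, 17, 67.
Circular molecule, 3 cuts → 3 fragments:
  3–17 → 15 bp
  18–67 → 50 bp
  68–99 then 1–2 → 32 + 2 = 34 bp
Sorted largest to smallest: 50, 34, 15 bp.

50, 34, 15 bp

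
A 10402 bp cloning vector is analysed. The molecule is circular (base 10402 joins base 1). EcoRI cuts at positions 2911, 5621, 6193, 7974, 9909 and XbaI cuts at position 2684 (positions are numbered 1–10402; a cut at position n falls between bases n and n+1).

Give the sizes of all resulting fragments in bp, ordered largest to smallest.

Combined cut positions (sorted): 2684, 2911, 5621, 6193, 7974, 9909.
Circular molecule, 6 cuts → 6 fragments:
  2911 − 2684 = 227 bp
  5621 − 2911 = 2710 bp
  6193 − 5621 = 572 bp
  7974 − 6193 = 1781 bp
  9909 − 7974 = 1935 bp
  wrap: 10402 − 9909 + 2684 = 3177 bp
Sorted largest to smallest: 3177, 2710, 1935, 1781, 572, 227 bp.

3177, 2710, 1935, 1781, 572, 227 bp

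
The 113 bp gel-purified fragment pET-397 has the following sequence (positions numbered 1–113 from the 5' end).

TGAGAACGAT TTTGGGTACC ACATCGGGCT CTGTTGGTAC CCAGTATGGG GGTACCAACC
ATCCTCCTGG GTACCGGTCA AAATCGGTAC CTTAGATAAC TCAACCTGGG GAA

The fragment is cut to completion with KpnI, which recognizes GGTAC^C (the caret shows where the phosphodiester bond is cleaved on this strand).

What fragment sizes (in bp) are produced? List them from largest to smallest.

KpnI sites (GGTACC) start at positions 15, 36, 51, 70, 86.
KpnI cuts after base 5 of each site (before the last base), so after positions 19, 40, 55, 74, 90.
Linear molecule, 5 cuts → 6 fragments:
  1–19 → 19 bp
  20–40 → 21 bp
  41–55 → 15 bp
  56–74 → 19 bp
  75–90 → 16 bp
  91–113 → 23 bp
Sorted largest to smallest: 23, 21, 19, 19, 16, 15 bp.

23, 21, 19, 19, 16, 15 bp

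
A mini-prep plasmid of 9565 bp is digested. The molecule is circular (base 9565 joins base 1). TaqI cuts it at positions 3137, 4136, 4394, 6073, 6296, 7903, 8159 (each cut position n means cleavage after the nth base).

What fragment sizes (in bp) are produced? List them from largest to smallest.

4543, 1679, 1607, 999, 258, 256, 223 bp

Circular molecule, 7 cuts → 7 fragments:
  4136 − 3137 = 999 bp
  4394 − 4136 = 258 bp
  6073 − 4394 = 1679 bp
  6296 − 6073 = 223 bp
  7903 − 6296 = 1607 bp
  8159 − 7903 = 256 bp
  wrap: 9565 − 8159 + 3137 = 4543 bp
Sorted largest to smallest: 4543, 1679, 1607, 999, 258, 256, 223 bp.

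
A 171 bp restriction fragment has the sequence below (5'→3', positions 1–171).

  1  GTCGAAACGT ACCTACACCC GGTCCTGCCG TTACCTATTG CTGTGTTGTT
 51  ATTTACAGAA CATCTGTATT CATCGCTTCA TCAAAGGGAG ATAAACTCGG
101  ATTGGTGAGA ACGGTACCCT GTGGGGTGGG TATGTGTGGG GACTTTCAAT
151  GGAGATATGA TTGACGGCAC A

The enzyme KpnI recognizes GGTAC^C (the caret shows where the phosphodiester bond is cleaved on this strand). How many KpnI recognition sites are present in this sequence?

GGTACC occurs starting at position 113.
KpnI cuts at 1 site.

1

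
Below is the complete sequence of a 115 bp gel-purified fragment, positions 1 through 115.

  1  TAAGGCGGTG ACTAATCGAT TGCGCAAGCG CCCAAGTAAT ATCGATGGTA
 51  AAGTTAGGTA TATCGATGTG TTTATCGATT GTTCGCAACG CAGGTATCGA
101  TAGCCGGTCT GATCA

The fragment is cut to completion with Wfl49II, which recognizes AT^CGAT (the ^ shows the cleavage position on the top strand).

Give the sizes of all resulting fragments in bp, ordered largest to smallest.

26, 22, 21, 18, 16, 12 bp

Wfl49II sites (ATCGAT) start at positions 15, 41, 62, 74, 96.
Wfl49II cuts after base 2 of each site, so after positions 16, 42, 63, 75, 97.
Linear molecule, 5 cuts → 6 fragments:
  1–16 → 16 bp
  17–42 → 26 bp
  43–63 → 21 bp
  64–75 → 12 bp
  76–97 → 22 bp
  98–115 → 18 bp
Sorted largest to smallest: 26, 22, 21, 18, 16, 12 bp.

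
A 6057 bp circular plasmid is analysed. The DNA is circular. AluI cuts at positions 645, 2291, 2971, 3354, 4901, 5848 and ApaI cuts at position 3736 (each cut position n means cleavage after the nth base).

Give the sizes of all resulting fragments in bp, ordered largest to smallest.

Combined cut positions (sorted): 645, 2291, 2971, 3354, 3736, 4901, 5848.
Circular molecule, 7 cuts → 7 fragments:
  2291 − 645 = 1646 bp
  2971 − 2291 = 680 bp
  3354 − 2971 = 383 bp
  3736 − 3354 = 382 bp
  4901 − 3736 = 1165 bp
  5848 − 4901 = 947 bp
  wrap: 6057 − 5848 + 645 = 854 bp
Sorted largest to smallest: 1646, 1165, 947, 854, 680, 383, 382 bp.

1646, 1165, 947, 854, 680, 383, 382 bp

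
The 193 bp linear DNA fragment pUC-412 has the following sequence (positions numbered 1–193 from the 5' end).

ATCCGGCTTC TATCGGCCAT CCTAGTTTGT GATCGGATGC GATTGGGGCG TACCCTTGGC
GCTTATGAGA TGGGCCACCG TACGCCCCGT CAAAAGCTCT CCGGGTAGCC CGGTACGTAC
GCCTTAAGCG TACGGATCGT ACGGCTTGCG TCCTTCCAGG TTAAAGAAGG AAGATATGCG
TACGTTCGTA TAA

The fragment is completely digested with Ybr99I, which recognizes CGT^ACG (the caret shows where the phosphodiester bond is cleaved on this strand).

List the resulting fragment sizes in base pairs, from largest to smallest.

Ybr99I sites (CGTACG) start at positions 79, 116, 129, 138, 179.
Ybr99I cuts after base 3 of each site, so after positions 81, 118, 131, 140, 181.
Linear molecule, 5 cuts → 6 fragments:
  1–81 → 81 bp
  82–118 → 37 bp
  119–131 → 13 bp
  132–140 → 9 bp
  141–181 → 41 bp
  182–193 → 12 bp
Sorted largest to smallest: 81, 41, 37, 13, 12, 9 bp.

81, 41, 37, 13, 12, 9 bp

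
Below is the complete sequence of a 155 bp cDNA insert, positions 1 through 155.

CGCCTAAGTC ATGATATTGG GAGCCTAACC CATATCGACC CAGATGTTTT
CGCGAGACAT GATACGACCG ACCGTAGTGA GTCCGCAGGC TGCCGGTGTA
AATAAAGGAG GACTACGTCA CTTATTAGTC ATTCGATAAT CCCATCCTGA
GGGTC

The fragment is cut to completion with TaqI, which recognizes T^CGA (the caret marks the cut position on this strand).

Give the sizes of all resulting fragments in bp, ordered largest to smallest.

TaqI sites (TCGA) start at positions 35, 133.
TaqI cuts after the first base of each site, so after positions 35, 133.
Linear molecule, 2 cuts → 3 fragments:
  1–35 → 35 bp
  36–133 → 98 bp
  134–155 → 22 bp
Sorted largest to smallest: 98, 35, 22 bp.

98, 35, 22 bp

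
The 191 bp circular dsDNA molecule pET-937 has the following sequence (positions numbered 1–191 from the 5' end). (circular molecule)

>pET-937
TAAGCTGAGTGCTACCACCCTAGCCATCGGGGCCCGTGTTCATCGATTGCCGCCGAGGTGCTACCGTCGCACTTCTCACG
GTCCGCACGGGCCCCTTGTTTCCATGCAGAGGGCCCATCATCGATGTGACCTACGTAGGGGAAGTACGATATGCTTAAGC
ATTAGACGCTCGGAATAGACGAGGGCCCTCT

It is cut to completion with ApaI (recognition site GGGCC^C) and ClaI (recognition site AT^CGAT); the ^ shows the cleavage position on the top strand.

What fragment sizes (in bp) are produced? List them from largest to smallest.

ApaI sites (GGGCCC) start at positions 30, 89, 111, 183.
ApaI cuts after base 5 of each site (before the last base), so after positions 34, 93, 115, 187.
ClaI sites (ATCGAT) start at positions 42, 120.
ClaI cuts after base 2 of each site, so after positions 43, 121.
Combined cut positions: 34, 43, 93, 115, 121, 187.
Circular molecule, 6 cuts → 6 fragments:
  35–43 → 9 bp
  44–93 → 50 bp
  94–115 → 22 bp
  116–121 → 6 bp
  122–187 → 66 bp
  188–191 then 1–34 → 4 + 34 = 38 bp
Sorted largest to smallest: 66, 50, 38, 22, 9, 6 bp.

66, 50, 38, 22, 9, 6 bp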